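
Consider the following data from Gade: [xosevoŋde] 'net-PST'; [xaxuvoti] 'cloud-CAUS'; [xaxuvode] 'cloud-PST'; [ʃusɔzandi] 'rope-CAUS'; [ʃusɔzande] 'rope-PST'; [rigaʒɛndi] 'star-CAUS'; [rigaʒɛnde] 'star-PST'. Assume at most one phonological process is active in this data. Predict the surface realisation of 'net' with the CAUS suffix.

[xosevoŋdi]

The CAUS suffix surfaces as [-di] and [-ti], depending on the final segment of the stem.
The PST suffix, which begins with [d], is invariant after every stem; so [d] is not altered by any rule here.
So the underlying form is /-ti/, and voiceless stops become voiced after a nasal.
After 'net', which ends in a nasal, the suffix surfaces as [-di], giving [xosevoŋdi].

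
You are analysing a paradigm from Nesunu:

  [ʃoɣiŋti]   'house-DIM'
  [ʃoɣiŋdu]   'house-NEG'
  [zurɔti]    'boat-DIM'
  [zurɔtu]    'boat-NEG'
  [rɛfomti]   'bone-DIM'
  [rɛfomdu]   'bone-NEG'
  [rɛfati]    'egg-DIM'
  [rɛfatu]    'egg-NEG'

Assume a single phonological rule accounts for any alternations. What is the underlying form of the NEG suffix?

The NEG suffix surfaces as [-du] and [-tu], depending on the final segment of the stem.
The DIM suffix, which begins with [t], is invariant after every stem; so [t] is not altered by any rule here.
The NEG suffix is therefore /-du/ underlyingly, with post-vocalic devoicing: voiced stops become voiceless after a vowel.

/-du/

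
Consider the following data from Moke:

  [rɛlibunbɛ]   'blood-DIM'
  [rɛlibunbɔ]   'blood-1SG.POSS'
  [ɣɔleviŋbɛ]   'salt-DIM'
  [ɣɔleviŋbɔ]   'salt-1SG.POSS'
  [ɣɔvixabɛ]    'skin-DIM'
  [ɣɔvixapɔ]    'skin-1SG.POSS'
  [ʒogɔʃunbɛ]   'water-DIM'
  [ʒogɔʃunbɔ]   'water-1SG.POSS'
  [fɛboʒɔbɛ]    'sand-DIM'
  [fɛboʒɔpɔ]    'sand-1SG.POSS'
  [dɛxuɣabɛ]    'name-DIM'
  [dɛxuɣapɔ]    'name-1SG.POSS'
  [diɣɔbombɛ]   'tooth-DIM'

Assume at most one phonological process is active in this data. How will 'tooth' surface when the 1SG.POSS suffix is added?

[diɣɔbombɔ]

The 1SG.POSS morpheme has two allomorphs, [-bɔ] and [-pɔ].
The DIM suffix, which begins with [b], is invariant after every stem; so [b] is not altered by any rule here.
So the underlying form is /-pɔ/, and voiceless stops become voiced after a nasal.
After 'tooth', which ends in a nasal, the suffix surfaces as [-bɔ], giving [diɣɔbombɔ].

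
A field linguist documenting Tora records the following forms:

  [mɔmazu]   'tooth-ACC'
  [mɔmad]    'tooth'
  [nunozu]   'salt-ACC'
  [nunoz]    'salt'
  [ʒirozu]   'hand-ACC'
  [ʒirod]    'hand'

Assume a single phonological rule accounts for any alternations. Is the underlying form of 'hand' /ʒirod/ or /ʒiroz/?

/ʒirod/

The root 'hand' surfaces as [ʒirozu] and [ʒirod], with a stem-final [z] ~ [d] alternation.
But 'salt' keeps [z] in both environments ([nunozu], [nunoz]), so there is no rule changing /z/ to [d] in isolation.
Therefore /d/ is basic and [z] is derived by intervocalic spirantization (voiced stops become fricatives between vowels).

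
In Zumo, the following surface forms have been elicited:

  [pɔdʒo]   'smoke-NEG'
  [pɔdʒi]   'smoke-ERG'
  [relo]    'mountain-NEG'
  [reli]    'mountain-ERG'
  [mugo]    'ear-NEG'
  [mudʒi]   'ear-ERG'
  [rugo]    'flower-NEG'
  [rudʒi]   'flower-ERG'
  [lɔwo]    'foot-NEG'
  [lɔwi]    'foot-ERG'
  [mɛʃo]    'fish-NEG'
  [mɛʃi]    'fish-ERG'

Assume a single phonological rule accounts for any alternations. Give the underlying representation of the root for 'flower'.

/rug/

The root 'flower' surfaces as [rugo] and [rudʒi], with a stem-final [g] ~ [dʒ] alternation.
If /dʒ/ were underlying and a rule turned it into [g] before the NEG suffix, 'smoke' would also alternate; but it has [dʒ] in both [pɔdʒo] and [pɔdʒi].
The alternation reflects palatalization before a front vowel: /g/ becomes palato-alveolar [dʒ] before a front vowel. /g/ is underlying.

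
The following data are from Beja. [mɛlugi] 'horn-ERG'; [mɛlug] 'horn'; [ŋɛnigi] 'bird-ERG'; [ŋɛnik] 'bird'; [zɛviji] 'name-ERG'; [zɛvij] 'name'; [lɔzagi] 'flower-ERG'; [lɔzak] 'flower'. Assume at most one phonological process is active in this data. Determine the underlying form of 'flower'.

/lɔzak/

In [lɔzagi] and [lɔzak] the final segment of 'flower' alternates: [g] ~ [k].
The stem 'horn' ([mɛlugi], [mɛlug]) shows [g] unchanged in both environments, so [g] cannot be basic with [k] derived in isolation.
Therefore /k/ is basic and [g] is derived by intervocalic voicing (voiceless stops become voiced between vowels).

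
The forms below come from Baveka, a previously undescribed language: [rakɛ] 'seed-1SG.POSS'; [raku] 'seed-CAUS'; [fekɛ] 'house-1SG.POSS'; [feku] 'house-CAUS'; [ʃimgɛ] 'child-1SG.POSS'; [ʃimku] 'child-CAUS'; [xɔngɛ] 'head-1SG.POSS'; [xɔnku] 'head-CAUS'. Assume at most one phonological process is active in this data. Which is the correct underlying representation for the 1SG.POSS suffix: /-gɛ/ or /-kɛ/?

/-gɛ/

The 1SG.POSS morpheme has two allomorphs, [-gɛ] and [-kɛ].
By contrast the CAUS suffix keeps its initial [k] throughout — that segment must be underlying.
The 1SG.POSS suffix is therefore /-gɛ/ underlyingly, with post-vocalic devoicing: voiced stops become voiceless after a vowel.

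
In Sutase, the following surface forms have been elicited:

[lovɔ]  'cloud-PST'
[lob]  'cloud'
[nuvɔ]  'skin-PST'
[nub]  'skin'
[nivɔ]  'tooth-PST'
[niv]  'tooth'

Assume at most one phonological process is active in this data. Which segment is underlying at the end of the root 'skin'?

/b/

The stem for 'skin' ends in [v] in [nuvɔ] but [b] in [nub].
If /v/ were underlying and a rule turned it into [b] in isolation, 'tooth' would also alternate; but it has [v] in both [nivɔ] and [niv].
Therefore /b/ is basic and [v] is derived by intervocalic spirantization (voiced stops become fricatives between vowels).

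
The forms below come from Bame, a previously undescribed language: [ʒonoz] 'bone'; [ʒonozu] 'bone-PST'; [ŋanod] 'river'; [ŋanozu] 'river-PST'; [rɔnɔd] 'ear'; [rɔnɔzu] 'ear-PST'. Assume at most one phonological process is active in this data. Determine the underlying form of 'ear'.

In [rɔnɔd] and [rɔnɔzu] the final segment of 'ear' alternates: [d] ~ [z].
Compare 'bone', with invariant [z] in [ʒonoz] and [ʒonozu]: an analysis with underlying /z/ and a rule producing [d] in isolation would wrongly predict alternation here too.
The underlying segment must be /d/; voiced stops become fricatives between vowels, yielding [z] there.

/rɔnɔd/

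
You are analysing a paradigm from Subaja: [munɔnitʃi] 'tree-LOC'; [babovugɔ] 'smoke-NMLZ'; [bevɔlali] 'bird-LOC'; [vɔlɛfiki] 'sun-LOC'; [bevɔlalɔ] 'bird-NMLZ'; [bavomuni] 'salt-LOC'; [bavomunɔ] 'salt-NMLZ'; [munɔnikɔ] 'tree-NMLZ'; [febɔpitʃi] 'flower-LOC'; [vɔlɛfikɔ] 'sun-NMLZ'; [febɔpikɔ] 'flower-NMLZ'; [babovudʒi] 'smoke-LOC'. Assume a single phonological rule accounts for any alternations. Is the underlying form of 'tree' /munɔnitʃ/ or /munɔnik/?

The root 'tree' surfaces as [munɔnitʃi] and [munɔnikɔ], with a stem-final [tʃ] ~ [k] alternation.
Compare 'sun', with invariant [k] in [vɔlɛfiki] and [vɔlɛfikɔ]: an analysis with underlying /k/ and a rule producing [tʃ] before the LOC suffix would wrongly predict alternation here too.
So /tʃ/ is underlying, and a rule of depalatalization — palato-alveolar /tʃ/ and /dʒ/ become [k] and [g] when no front vowel follows — gives [k].

/munɔnitʃ/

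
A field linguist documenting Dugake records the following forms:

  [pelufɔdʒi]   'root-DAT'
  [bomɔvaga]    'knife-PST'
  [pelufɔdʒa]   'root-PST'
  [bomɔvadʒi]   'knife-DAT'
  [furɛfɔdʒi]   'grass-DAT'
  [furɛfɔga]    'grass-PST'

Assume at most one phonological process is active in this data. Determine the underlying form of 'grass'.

In [furɛfɔdʒi] and [furɛfɔga] the final segment of 'grass' alternates: [dʒ] ~ [g].
If /dʒ/ were underlying and a rule turned it into [g] before the PST suffix, 'root' would also alternate; but it has [dʒ] in both [pelufɔdʒi] and [pelufɔdʒa].
The underlying segment must be /g/; /g/ becomes palato-alveolar [dʒ] before a front vowel, yielding [dʒ] there.
Hence 'grass' is /furɛfɔg/ underlyingly.

/furɛfɔg/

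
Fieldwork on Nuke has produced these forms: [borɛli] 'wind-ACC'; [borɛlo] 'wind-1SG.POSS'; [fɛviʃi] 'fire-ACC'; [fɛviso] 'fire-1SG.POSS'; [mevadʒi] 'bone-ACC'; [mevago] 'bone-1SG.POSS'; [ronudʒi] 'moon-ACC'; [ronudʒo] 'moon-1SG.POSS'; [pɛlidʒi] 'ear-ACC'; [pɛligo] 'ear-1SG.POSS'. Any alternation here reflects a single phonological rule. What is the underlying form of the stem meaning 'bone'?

In [mevadʒi] and [mevago] the final segment of 'bone' alternates: [dʒ] ~ [g].
If /dʒ/ were underlying and a rule turned it into [g] before the 1SG.POSS suffix, 'moon' would also alternate; but it has [dʒ] in both [ronudʒi] and [ronudʒo].
So /g/ is underlying, and a rule of palatalization before a front vowel — /g/ and /s/ become palato-alveolar [dʒ] and [ʃ] before a front vowel — gives [dʒ].

/mevag/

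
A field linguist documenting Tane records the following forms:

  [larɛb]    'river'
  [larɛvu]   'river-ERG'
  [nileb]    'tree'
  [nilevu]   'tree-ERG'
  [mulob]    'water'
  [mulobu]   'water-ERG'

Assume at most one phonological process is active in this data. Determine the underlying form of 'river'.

In [larɛb] and [larɛvu] the final segment of 'river' alternates: [b] ~ [v].
But 'water' keeps [b] in both environments ([mulob], [mulobu]), so there is no rule changing /b/ to [v] before the ERG suffix.
The alternation reflects word-final hardening: voiced fricatives become stops word-finally. /v/ is underlying.
The underlying form of 'river' is therefore /larɛv/.

/larɛv/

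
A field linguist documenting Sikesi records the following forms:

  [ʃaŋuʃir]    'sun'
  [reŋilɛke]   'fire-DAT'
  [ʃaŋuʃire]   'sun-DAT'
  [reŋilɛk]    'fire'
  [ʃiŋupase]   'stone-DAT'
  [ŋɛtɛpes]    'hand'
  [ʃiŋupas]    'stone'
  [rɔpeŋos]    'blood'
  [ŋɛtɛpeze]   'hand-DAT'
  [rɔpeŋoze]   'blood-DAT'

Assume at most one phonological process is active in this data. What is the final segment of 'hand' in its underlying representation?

The stem for 'hand' ends in [z] in [ŋɛtɛpeze] but [s] in [ŋɛtɛpes].
Compare 'stone', with invariant [s] in [ʃiŋupase] and [ʃiŋupas]: an analysis with underlying /s/ and a rule producing [z] before the DAT suffix would wrongly predict alternation here too.
So /z/ is underlying, and a rule of word-final obstruent devoicing — voiced obstruents become voiceless word-finally — gives [s].

/z/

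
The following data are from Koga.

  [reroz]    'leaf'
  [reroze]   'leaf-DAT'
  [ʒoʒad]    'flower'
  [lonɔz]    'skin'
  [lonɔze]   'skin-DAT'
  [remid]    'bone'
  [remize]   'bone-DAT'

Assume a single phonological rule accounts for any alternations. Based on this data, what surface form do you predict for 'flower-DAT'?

The root 'bone' surfaces as [remid] and [remize], with a stem-final [d] ~ [z] alternation.
The stem 'skin' ([lonɔz], [lonɔze]) shows [z] unchanged in both environments, so [z] cannot be basic with [d] derived in isolation.
So /d/ is underlying, and a rule of intervocalic spirantization — voiced stops become fricatives between vowels — gives [z].
The one attested form of 'flower', [ʒoʒad], shows underlying /ʒoʒad/. Applying the same rule between vowels gives [ʒoʒaze].

[ʒoʒaze]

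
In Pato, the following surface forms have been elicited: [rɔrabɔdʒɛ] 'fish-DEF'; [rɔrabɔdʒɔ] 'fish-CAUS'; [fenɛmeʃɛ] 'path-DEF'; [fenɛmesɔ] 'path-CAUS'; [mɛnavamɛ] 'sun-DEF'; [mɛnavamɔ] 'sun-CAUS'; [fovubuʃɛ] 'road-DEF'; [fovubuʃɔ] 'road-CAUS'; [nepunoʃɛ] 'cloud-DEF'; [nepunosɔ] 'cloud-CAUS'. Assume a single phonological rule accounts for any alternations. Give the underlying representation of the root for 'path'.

The stem for 'path' ends in [ʃ] in [fenɛmeʃɛ] but [s] in [fenɛmesɔ].
But 'road' keeps [ʃ] in both environments ([fovubuʃɛ], [fovubuʃɔ]), so there is no rule changing /ʃ/ to [s] before the CAUS suffix.
The alternation reflects palatalization before a front vowel: /s/ becomes palato-alveolar [ʃ] before a front vowel. /s/ is underlying.

/fenɛmes/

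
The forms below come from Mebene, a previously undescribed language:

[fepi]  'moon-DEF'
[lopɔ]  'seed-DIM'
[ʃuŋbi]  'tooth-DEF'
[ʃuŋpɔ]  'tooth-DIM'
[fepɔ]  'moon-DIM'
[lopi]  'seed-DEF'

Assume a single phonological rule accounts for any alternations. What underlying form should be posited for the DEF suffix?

The DEF morpheme has two allomorphs, [-bi] and [-pi].
By contrast the DIM suffix keeps its initial [p] throughout — that segment must be underlying.
The DEF suffix is therefore /-bi/ underlyingly, with post-vocalic devoicing: voiced stops become voiceless after a vowel.

/-bi/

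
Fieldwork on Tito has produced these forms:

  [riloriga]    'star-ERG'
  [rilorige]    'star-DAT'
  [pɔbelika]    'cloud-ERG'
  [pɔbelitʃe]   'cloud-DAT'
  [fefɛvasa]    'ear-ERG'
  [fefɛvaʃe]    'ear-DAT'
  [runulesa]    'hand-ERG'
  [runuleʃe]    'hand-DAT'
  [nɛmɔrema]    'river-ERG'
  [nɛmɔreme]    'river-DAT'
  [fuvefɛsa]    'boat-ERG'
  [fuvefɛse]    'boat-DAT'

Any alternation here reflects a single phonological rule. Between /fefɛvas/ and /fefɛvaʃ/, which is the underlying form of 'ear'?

/fefɛvaʃ/

'ear' shows [s] ~ [ʃ] at the end of the stem ([fefɛvasa] vs [fefɛvaʃe]).
Compare 'boat', with invariant [s] in [fuvefɛsa] and [fuvefɛse]: an analysis with underlying /s/ and a rule producing [ʃ] before the DAT suffix would wrongly predict alternation here too.
Therefore /ʃ/ is basic and [s] is derived by depalatalization (palato-alveolar /tʃ/ and /ʃ/ become [k] and [s] when no front vowel follows).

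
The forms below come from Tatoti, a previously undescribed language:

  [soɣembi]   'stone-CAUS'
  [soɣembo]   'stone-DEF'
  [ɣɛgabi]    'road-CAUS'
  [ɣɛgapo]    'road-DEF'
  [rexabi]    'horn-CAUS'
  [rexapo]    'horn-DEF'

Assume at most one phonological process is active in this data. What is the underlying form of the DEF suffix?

The DEF suffix surfaces as [-bo] and [-po], depending on the final segment of the stem.
The CAUS suffix, which begins with [b], is invariant after every stem; so [b] is not altered by any rule here.
The DEF suffix is therefore /-po/ underlyingly, with post-nasal voicing: voiceless stops become voiced after a nasal.

/-po/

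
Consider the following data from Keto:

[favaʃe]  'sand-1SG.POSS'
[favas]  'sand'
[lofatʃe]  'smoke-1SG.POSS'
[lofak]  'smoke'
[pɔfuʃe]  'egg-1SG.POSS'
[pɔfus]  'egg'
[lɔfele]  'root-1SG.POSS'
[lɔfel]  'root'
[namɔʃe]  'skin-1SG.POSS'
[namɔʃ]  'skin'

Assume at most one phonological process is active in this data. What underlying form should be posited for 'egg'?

'egg' shows [ʃ] ~ [s] at the end of the stem ([pɔfuʃe] vs [pɔfus]).
But 'skin' keeps [ʃ] in both environments ([namɔʃe], [namɔʃ]), so there is no rule changing /ʃ/ to [s] in isolation.
The alternation reflects palatalization before a front vowel: /k/ and /s/ become palato-alveolar [tʃ] and [ʃ] before a front vowel. /s/ is underlying.

/pɔfus/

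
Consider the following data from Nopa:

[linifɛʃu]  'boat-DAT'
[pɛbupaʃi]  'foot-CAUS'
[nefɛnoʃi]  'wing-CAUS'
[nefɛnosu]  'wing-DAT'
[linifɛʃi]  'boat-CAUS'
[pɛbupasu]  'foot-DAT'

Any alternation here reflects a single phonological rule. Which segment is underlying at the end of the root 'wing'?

The root 'wing' surfaces as [nefɛnosu] and [nefɛnoʃi], with a stem-final [s] ~ [ʃ] alternation.
If /ʃ/ were underlying and a rule turned it into [s] before the DAT suffix, 'boat' would also alternate; but it has [ʃ] in both [linifɛʃu] and [linifɛʃi].
The underlying segment must be /s/; /s/ becomes palato-alveolar [ʃ] before a front vowel, yielding [ʃ] there.

/s/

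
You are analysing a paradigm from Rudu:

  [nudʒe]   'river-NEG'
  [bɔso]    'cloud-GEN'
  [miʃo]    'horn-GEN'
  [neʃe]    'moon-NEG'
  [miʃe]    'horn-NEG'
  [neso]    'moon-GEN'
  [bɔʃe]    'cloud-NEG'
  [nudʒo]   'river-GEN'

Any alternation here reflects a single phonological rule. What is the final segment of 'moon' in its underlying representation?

/s/

'moon' shows [ʃ] ~ [s] at the end of the stem ([neʃe] vs [neso]).
Compare 'horn', with invariant [ʃ] in [miʃe] and [miʃo]: an analysis with underlying /ʃ/ and a rule producing [s] before the GEN suffix would wrongly predict alternation here too.
The alternation reflects palatalization before a front vowel: /s/ becomes palato-alveolar [ʃ] before a front vowel. /s/ is underlying.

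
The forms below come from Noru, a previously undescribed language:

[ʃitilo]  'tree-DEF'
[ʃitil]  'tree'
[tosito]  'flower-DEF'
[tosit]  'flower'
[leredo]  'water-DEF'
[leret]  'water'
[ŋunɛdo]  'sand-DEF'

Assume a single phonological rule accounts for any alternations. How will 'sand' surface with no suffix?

[ŋunɛt]

In [leredo] and [leret] the final segment of 'water' alternates: [d] ~ [t].
The stem 'flower' ([tosito], [tosit]) shows [t] unchanged in both environments, so [t] cannot be basic with [d] derived before the DEF suffix.
Therefore /d/ is basic and [t] is derived by word-final obstruent devoicing (voiced obstruents become voiceless word-finally).
The one attested form of 'sand', [ŋunɛdo], shows underlying /ŋunɛd/. Applying the same rule word-finally gives [ŋunɛt].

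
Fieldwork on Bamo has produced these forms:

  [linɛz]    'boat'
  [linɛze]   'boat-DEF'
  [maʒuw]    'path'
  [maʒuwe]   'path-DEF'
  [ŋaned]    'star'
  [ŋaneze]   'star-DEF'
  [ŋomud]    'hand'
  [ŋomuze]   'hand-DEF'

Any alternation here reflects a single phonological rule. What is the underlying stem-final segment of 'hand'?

In [ŋomud] and [ŋomuze] the final segment of 'hand' alternates: [d] ~ [z].
But 'boat' keeps [z] in both environments ([linɛz], [linɛze]), so there is no rule changing /z/ to [d] in isolation.
So /d/ is underlying, and a rule of intervocalic spirantization — voiced stops become fricatives between vowels — gives [z].

/d/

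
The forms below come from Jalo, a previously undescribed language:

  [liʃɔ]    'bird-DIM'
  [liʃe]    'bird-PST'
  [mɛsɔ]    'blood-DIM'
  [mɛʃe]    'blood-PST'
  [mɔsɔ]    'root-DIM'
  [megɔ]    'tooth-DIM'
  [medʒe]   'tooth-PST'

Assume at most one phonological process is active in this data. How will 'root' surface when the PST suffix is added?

'blood' shows [s] ~ [ʃ] at the end of the stem ([mɛsɔ] vs [mɛʃe]).
The stem 'bird' ([liʃɔ], [liʃe]) shows [ʃ] unchanged in both environments, so [ʃ] cannot be basic with [s] derived before the DIM suffix.
So /s/ is underlying, and a rule of palatalization before a front vowel — /g/ and /s/ become palato-alveolar [dʒ] and [ʃ] before a front vowel — gives [ʃ].
The one attested form of 'root', [mɔsɔ], shows underlying /mɔs/. Applying the same rule before a front vowel gives [mɔʃe].

[mɔʃe]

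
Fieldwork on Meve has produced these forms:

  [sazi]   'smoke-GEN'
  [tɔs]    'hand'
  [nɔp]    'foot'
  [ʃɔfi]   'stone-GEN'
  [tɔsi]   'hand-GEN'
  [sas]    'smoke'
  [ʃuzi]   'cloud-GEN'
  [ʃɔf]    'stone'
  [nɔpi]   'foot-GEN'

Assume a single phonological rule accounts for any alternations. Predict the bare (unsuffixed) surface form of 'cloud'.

'smoke' shows [z] ~ [s] at the end of the stem ([sazi] vs [sas]).
The stem 'hand' ([tɔsi], [tɔs]) shows [s] unchanged in both environments, so [s] cannot be basic with [z] derived before the GEN suffix.
So /z/ is underlying, and a rule of word-final obstruent devoicing — voiced obstruents become voiceless word-finally — gives [s].
From [ʃuzi] the stem 'cloud' is /ʃuz/; word-finally this yields [ʃus].

[ʃus]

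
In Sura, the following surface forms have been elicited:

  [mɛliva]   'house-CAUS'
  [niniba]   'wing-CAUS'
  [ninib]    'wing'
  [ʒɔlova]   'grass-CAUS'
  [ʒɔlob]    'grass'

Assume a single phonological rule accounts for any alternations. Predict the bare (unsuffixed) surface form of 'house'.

[mɛlib]

The stem for 'grass' ends in [v] in [ʒɔlova] but [b] in [ʒɔlob].
Compare 'wing', with invariant [b] in [niniba] and [ninib]: an analysis with underlying /b/ and a rule producing [v] before the CAUS suffix would wrongly predict alternation here too.
The underlying segment must be /v/; voiced fricatives become stops word-finally, yielding [b] there.
The one attested form of 'house', [mɛliva], shows underlying /mɛliv/. Applying the same rule word-finally gives [mɛlib].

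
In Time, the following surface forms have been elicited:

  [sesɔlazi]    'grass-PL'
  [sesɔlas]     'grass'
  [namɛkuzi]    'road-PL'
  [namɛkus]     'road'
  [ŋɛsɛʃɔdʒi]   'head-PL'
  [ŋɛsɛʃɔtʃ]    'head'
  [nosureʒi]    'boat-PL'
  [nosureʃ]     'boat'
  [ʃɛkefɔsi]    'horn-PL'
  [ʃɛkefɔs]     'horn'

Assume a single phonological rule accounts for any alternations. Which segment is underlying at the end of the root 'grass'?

In [sesɔlazi] and [sesɔlas] the final segment of 'grass' alternates: [z] ~ [s].
If /s/ were underlying and a rule turned it into [z] before the PL suffix, 'horn' would also alternate; but it has [s] in both [ʃɛkefɔsi] and [ʃɛkefɔs].
So /z/ is underlying, and a rule of word-final obstruent devoicing — voiced obstruents become voiceless word-finally — gives [s].

/z/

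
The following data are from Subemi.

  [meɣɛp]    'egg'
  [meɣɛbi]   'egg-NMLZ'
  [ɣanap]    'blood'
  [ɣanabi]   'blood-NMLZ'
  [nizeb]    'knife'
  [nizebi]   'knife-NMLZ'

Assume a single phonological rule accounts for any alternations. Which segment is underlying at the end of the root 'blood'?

/p/

The root 'blood' surfaces as [ɣanap] and [ɣanabi], with a stem-final [p] ~ [b] alternation.
If /b/ were underlying and a rule turned it into [p] in isolation, 'knife' would also alternate; but it has [b] in both [nizeb] and [nizebi].
The underlying segment must be /p/; voiceless stops become voiced between vowels, yielding [b] there.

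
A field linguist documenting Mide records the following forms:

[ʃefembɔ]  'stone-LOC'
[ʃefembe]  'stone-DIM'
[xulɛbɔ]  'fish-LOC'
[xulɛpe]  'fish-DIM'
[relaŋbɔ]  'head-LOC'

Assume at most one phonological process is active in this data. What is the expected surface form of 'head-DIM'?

The DIM suffix surfaces as [-be] and [-pe], depending on the final segment of the stem.
The LOC suffix, which begins with [b], is invariant after every stem; so [b] is not altered by any rule here.
The DIM suffix is therefore /-pe/ underlyingly, with post-nasal voicing: voiceless stops become voiced after a nasal.
After 'head', which ends in a nasal, the suffix surfaces as [-be], giving [relaŋbe].

[relaŋbe]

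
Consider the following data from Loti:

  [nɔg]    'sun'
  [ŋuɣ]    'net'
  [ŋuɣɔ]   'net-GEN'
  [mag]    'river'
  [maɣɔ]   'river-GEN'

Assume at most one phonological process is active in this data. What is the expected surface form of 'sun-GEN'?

'river' shows [g] ~ [ɣ] at the end of the stem ([mag] vs [maɣɔ]).
But 'net' keeps [ɣ] in both environments ([ŋuɣ], [ŋuɣɔ]), so there is no rule changing /ɣ/ to [g] in isolation.
So /g/ is underlying, and a rule of intervocalic spirantization — voiced stops become fricatives between vowels — gives [ɣ].
From [nɔg] the stem 'sun' is /nɔg/; between vowels this yields [nɔɣɔ].

[nɔɣɔ]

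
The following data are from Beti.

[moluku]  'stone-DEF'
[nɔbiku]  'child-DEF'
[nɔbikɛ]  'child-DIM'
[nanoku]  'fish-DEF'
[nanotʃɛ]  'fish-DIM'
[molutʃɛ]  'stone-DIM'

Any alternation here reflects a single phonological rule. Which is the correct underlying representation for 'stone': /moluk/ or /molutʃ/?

In [moluku] and [molutʃɛ] the final segment of 'stone' alternates: [k] ~ [tʃ].
The stem 'child' ([nɔbiku], [nɔbikɛ]) shows [k] unchanged in both environments, so [k] cannot be basic with [tʃ] derived before the DIM suffix.
So /tʃ/ is underlying, and a rule of depalatalization — palato-alveolar /tʃ/ becomes [k] when no front vowel follows — gives [k].

/molutʃ/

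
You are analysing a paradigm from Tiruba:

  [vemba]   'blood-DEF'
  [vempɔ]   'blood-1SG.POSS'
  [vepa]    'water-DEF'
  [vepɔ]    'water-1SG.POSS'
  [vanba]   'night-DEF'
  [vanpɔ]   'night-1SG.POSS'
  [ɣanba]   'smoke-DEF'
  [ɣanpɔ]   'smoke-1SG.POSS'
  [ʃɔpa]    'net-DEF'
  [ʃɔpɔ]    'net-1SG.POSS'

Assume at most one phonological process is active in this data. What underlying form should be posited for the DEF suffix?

/-ba/

The DEF morpheme has two allomorphs, [-ba] and [-pa].
The 1SG.POSS suffix, which begins with [p], is invariant after every stem; so [p] is not altered by any rule here.
So the underlying form is /-ba/, and voiced stops become voiceless after a vowel.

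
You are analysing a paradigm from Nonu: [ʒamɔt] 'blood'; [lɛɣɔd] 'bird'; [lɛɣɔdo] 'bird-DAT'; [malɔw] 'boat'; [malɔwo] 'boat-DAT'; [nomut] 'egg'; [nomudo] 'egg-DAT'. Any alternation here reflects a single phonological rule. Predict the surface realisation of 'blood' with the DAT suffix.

[ʒamɔdo]

The root 'egg' surfaces as [nomut] and [nomudo], with a stem-final [t] ~ [d] alternation.
If /d/ were underlying and a rule turned it into [t] in isolation, 'bird' would also alternate; but it has [d] in both [lɛɣɔd] and [lɛɣɔdo].
The underlying segment must be /t/; voiceless stops become voiced between vowels, yielding [d] there.
The one attested form of 'blood', [ʒamɔt], shows underlying /ʒamɔt/. Applying the same rule between vowels gives [ʒamɔdo].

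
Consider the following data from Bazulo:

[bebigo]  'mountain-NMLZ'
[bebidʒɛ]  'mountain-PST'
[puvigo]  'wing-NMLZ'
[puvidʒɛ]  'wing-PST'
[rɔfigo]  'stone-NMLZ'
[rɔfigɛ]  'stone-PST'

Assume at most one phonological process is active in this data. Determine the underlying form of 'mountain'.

In [bebigo] and [bebidʒɛ] the final segment of 'mountain' alternates: [g] ~ [dʒ].
The stem 'stone' ([rɔfigo], [rɔfigɛ]) shows [g] unchanged in both environments, so [g] cannot be basic with [dʒ] derived before the PST suffix.
Therefore /dʒ/ is basic and [g] is derived by depalatalization (palato-alveolar /dʒ/ becomes [g] when no front vowel follows).

/bebidʒ/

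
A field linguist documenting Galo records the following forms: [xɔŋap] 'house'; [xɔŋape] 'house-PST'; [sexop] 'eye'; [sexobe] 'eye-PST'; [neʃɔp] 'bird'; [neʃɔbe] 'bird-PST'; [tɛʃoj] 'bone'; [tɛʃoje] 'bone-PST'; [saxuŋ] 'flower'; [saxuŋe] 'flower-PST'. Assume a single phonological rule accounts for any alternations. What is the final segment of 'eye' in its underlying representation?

The stem for 'eye' ends in [p] in [sexop] but [b] in [sexobe].
If /p/ were underlying and a rule turned it into [b] before the PST suffix, 'house' would also alternate; but it has [p] in both [xɔŋap] and [xɔŋape].
The underlying segment must be /b/; voiced obstruents become voiceless word-finally, yielding [p] there.

/b/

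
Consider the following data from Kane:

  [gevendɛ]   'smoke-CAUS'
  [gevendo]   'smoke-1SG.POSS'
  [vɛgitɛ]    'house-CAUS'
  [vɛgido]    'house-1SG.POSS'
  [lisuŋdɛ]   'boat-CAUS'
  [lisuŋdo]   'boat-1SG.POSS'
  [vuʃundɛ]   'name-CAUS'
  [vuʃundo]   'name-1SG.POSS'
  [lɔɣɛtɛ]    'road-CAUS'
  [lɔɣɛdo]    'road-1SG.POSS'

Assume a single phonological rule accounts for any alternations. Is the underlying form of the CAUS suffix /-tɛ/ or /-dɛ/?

The CAUS morpheme has two allomorphs, [-dɛ] and [-tɛ].
The 1SG.POSS suffix, which begins with [d], is invariant after every stem; so [d] is not altered by any rule here.
So the underlying form is /-tɛ/, and voiceless stops become voiced after a nasal.

/-tɛ/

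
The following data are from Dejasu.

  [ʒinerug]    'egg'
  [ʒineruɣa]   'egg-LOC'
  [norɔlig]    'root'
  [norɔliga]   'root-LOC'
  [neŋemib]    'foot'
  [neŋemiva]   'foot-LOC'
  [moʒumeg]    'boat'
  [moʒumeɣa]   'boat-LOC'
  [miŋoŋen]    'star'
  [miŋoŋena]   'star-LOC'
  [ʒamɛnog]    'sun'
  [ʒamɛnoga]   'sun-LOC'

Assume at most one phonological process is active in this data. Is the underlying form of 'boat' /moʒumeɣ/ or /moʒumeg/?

/moʒumeɣ/

The root 'boat' surfaces as [moʒumeg] and [moʒumeɣa], with a stem-final [g] ~ [ɣ] alternation.
If /g/ were underlying and a rule turned it into [ɣ] before the LOC suffix, 'sun' would also alternate; but it has [g] in both [ʒamɛnog] and [ʒamɛnoga].
So /ɣ/ is underlying, and a rule of word-final hardening — voiced fricatives become stops word-finally — gives [g].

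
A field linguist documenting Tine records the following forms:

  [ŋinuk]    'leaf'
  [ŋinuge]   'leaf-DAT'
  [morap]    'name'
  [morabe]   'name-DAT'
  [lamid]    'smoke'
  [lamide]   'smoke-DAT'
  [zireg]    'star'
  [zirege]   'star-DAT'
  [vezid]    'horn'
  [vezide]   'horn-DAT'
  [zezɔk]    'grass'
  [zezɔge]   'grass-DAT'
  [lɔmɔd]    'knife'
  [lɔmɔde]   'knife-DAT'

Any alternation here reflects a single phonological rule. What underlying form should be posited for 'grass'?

In [zezɔk] and [zezɔge] the final segment of 'grass' alternates: [k] ~ [g].
But 'star' keeps [g] in both environments ([zireg], [zirege]), so there is no rule changing /g/ to [k] in isolation.
The alternation reflects intervocalic voicing: voiceless stops become voiced between vowels. /k/ is underlying.
So 'grass' = /zezɔk/.

/zezɔk/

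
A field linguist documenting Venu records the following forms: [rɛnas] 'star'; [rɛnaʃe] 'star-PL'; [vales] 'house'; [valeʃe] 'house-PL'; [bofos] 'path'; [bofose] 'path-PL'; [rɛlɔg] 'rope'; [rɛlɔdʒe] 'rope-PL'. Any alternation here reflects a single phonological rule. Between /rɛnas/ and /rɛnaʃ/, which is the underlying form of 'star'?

The root 'star' surfaces as [rɛnas] and [rɛnaʃe], with a stem-final [s] ~ [ʃ] alternation.
But 'path' keeps [s] in both environments ([bofos], [bofose]), so there is no rule changing /s/ to [ʃ] before the PL suffix.
So /ʃ/ is underlying, and a rule of depalatalization — palato-alveolar /dʒ/ and /ʃ/ become [g] and [s] when no front vowel follows — gives [s].

/rɛnaʃ/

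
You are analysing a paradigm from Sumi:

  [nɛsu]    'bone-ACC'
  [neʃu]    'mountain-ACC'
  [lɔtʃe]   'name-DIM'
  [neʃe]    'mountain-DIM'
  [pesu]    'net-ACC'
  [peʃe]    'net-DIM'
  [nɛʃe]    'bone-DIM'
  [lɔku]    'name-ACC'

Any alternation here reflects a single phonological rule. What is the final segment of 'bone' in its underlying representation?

/s/

The stem for 'bone' ends in [ʃ] in [nɛʃe] but [s] in [nɛsu].
The stem 'mountain' ([neʃe], [neʃu]) shows [ʃ] unchanged in both environments, so [ʃ] cannot be basic with [s] derived before the ACC suffix.
The underlying segment must be /s/; /k/ and /s/ become palato-alveolar [tʃ] and [ʃ] before a front vowel, yielding [ʃ] there.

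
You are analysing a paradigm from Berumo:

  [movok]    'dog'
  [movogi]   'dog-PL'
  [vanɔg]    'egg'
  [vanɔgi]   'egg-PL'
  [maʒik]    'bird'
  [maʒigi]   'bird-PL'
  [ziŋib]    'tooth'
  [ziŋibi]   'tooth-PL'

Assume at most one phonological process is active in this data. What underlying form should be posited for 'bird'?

In [maʒik] and [maʒigi] the final segment of 'bird' alternates: [k] ~ [g].
The stem 'egg' ([vanɔg], [vanɔgi]) shows [g] unchanged in both environments, so [g] cannot be basic with [k] derived in isolation.
Therefore /k/ is basic and [g] is derived by intervocalic voicing (voiceless stops become voiced between vowels).
Hence 'bird' is /maʒik/ underlyingly.

/maʒik/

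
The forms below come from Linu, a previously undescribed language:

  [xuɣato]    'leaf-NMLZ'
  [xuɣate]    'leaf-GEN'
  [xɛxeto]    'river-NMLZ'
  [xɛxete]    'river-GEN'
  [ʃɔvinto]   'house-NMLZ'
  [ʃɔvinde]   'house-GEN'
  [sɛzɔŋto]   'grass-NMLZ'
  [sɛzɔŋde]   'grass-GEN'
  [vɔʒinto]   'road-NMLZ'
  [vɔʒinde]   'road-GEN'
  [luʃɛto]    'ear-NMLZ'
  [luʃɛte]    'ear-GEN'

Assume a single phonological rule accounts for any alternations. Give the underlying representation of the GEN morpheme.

/-de/

The GEN suffix surfaces as [-de] and [-te], depending on the final segment of the stem.
By contrast the NMLZ suffix keeps its initial [t] throughout — that segment must be underlying.
So the underlying form is /-de/, and voiced stops become voiceless after a vowel.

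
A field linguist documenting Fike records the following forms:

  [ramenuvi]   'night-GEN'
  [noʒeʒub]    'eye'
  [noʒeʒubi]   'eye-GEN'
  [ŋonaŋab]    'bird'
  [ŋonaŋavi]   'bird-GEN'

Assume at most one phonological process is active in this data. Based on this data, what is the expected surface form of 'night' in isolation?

The stem for 'bird' ends in [b] in [ŋonaŋab] but [v] in [ŋonaŋavi].
The stem 'eye' ([noʒeʒub], [noʒeʒubi]) shows [b] unchanged in both environments, so [b] cannot be basic with [v] derived before the GEN suffix.
So /v/ is underlying, and a rule of word-final hardening — voiced fricatives become stops word-finally — gives [b].
From [ramenuvi] the stem 'night' is /ramenuv/; word-finally this yields [ramenub].

[ramenub]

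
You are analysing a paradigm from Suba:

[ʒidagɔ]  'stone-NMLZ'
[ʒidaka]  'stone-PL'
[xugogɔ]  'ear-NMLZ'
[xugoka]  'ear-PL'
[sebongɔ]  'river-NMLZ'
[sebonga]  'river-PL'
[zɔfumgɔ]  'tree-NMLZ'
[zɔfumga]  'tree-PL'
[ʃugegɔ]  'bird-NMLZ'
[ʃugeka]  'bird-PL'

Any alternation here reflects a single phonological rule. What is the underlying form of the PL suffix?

/-ka/

The PL suffix surfaces as [-ga] and [-ka], depending on the final segment of the stem.
By contrast the NMLZ suffix keeps its initial [g] throughout — that segment must be underlying.
So the underlying form is /-ka/, and voiceless stops become voiced after a nasal.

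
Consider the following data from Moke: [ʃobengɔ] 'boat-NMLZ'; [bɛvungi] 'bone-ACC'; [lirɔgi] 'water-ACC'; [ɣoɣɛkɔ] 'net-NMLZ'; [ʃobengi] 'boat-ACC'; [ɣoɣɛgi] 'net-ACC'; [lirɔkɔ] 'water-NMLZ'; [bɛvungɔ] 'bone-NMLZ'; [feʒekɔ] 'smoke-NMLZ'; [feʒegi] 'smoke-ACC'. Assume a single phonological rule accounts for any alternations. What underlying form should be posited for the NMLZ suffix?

The NMLZ suffix surfaces as [-gɔ] and [-kɔ], depending on the final segment of the stem.
By contrast the ACC suffix keeps its initial [g] throughout — that segment must be underlying.
The NMLZ suffix is therefore /-kɔ/ underlyingly, with post-nasal voicing: voiceless stops become voiced after a nasal.

/-kɔ/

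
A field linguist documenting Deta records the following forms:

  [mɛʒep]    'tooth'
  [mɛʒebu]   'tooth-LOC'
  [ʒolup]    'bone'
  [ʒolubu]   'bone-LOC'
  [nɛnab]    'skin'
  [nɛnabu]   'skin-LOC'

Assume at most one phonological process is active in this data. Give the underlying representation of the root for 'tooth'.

The stem for 'tooth' ends in [p] in [mɛʒep] but [b] in [mɛʒebu].
If /b/ were underlying and a rule turned it into [p] in isolation, 'skin' would also alternate; but it has [b] in both [nɛnab] and [nɛnabu].
The alternation reflects intervocalic voicing: voiceless stops become voiced between vowels. /p/ is underlying.
Hence 'tooth' is /mɛʒep/ underlyingly.

/mɛʒep/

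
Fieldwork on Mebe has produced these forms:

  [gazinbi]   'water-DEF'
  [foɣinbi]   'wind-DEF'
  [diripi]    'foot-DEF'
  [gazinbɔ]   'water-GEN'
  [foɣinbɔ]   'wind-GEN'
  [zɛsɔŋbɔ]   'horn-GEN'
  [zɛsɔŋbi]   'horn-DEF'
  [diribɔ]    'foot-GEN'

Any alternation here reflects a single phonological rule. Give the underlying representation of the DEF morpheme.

/-pi/

The DEF morpheme has two allomorphs, [-bi] and [-pi].
By contrast the GEN suffix keeps its initial [b] throughout — that segment must be underlying.
The DEF suffix is therefore /-pi/ underlyingly, with post-nasal voicing: voiceless stops become voiced after a nasal.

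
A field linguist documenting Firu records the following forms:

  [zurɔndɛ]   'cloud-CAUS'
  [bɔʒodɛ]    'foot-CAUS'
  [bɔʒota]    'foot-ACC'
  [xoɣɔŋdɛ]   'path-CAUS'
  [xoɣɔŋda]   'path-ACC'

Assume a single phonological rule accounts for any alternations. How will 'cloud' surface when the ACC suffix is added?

[zurɔnda]

The ACC suffix surfaces as [-da] and [-ta], depending on the final segment of the stem.
The CAUS suffix, which begins with [d], is invariant after every stem; so [d] is not altered by any rule here.
So the underlying form is /-ta/, and voiceless stops become voiced after a nasal.
After 'cloud', which ends in a nasal, the suffix surfaces as [-da], giving [zurɔnda].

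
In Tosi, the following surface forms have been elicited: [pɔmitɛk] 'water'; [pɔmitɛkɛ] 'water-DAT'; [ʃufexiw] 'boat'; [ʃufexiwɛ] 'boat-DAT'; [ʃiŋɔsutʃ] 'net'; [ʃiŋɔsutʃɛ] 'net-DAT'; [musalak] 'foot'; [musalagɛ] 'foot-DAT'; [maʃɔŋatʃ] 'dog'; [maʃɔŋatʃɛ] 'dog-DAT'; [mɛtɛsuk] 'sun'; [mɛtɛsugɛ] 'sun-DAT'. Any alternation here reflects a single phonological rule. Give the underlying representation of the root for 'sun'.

/mɛtɛsug/

'sun' shows [k] ~ [g] at the end of the stem ([mɛtɛsuk] vs [mɛtɛsugɛ]).
Compare 'water', with invariant [k] in [pɔmitɛk] and [pɔmitɛkɛ]: an analysis with underlying /k/ and a rule producing [g] before the DAT suffix would wrongly predict alternation here too.
The alternation reflects word-final obstruent devoicing: voiced obstruents become voiceless word-finally. /g/ is underlying.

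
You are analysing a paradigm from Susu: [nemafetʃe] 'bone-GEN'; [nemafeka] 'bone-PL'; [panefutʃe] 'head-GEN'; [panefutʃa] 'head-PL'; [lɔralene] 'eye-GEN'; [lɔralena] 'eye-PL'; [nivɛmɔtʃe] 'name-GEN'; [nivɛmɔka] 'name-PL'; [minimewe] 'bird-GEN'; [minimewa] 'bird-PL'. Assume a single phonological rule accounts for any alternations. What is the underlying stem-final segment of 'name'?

/k/

The root 'name' surfaces as [nivɛmɔtʃe] and [nivɛmɔka], with a stem-final [tʃ] ~ [k] alternation.
Compare 'head', with invariant [tʃ] in [panefutʃe] and [panefutʃa]: an analysis with underlying /tʃ/ and a rule producing [k] before the PL suffix would wrongly predict alternation here too.
So /k/ is underlying, and a rule of palatalization before a front vowel — /k/ becomes palato-alveolar [tʃ] before a front vowel — gives [tʃ].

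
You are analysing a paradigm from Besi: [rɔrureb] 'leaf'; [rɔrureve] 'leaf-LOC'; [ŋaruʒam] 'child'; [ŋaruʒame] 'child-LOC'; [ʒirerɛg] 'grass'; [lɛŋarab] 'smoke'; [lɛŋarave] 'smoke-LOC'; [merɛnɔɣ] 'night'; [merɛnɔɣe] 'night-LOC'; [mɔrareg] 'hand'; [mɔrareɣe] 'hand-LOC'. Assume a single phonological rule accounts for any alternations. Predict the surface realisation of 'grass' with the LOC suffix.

The stem for 'hand' ends in [g] in [mɔrareg] but [ɣ] in [mɔrareɣe].
The stem 'night' ([merɛnɔɣ], [merɛnɔɣe]) shows [ɣ] unchanged in both environments, so [ɣ] cannot be basic with [g] derived in isolation.
So /g/ is underlying, and a rule of intervocalic spirantization — voiced stops become fricatives between vowels — gives [ɣ].
The one attested form of 'grass', [ʒirerɛg], shows underlying /ʒirerɛg/. Applying the same rule between vowels gives [ʒirerɛɣe].

[ʒirerɛɣe]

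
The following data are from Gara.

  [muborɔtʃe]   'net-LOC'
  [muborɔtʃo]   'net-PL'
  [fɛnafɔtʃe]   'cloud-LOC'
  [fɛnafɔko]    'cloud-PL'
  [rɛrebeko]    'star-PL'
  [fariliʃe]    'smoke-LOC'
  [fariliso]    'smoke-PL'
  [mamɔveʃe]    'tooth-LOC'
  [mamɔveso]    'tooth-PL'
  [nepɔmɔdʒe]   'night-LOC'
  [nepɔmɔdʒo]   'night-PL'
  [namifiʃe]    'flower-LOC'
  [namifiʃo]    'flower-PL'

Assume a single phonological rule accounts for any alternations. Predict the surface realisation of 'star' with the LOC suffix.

[rɛrebetʃe]

'cloud' shows [tʃ] ~ [k] at the end of the stem ([fɛnafɔtʃe] vs [fɛnafɔko]).
Compare 'net', with invariant [tʃ] in [muborɔtʃe] and [muborɔtʃo]: an analysis with underlying /tʃ/ and a rule producing [k] before the PL suffix would wrongly predict alternation here too.
So /k/ is underlying, and a rule of palatalization before a front vowel — /k/ and /s/ become palato-alveolar [tʃ] and [ʃ] before a front vowel — gives [tʃ].
From [rɛrebeko] the stem 'star' is /rɛrebek/; before a front vowel this yields [rɛrebetʃe].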